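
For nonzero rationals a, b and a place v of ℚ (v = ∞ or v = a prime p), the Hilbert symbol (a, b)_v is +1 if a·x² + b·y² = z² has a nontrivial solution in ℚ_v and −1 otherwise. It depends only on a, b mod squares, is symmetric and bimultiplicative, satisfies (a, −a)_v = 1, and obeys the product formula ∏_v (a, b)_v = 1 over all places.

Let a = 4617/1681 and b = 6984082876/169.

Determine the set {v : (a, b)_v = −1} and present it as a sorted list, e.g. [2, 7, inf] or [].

(a, b) ≡ (57, 1816879) mod (ℚ^×)²; places V = {2, 3, 13, 19, 29, 31, 41, 43, 47, ∞}.
(a,b)_2: α=0, β=2; u≡1, v≡7 (mod 8); ε(u)ε(v)=0·1, αω(v)=0·0, βω(u)=2·0; sum ≡ 0  ⇒  +1.
(a,b)_19: α=1, u≡8; β=0, v≡7 (mod 19); (8|19)=-1, (7|19)=+1; sign (−1)^0·-1^0·+1^1 = +1.
(a,b)_31: α=0, u≡13; β=3, v≡1 (mod 31); (13|31)=-1, (1|31)=+1; sign (−1)^0·-1^3·+1^0 = -1.
(a,b)_47: α=0, u≡46; β=1, v≡22 (mod 47); (46|47)=-1, (22|47)=-1; sign (−1)^0·-1^1·-1^0 = -1.
(a,b)_29: α=0, u≡23; β=1, v≡17 (mod 29); (23|29)=+1, (17|29)=-1; sign (−1)^0·+1^1·-1^0 = +1.
(a,b)_41: α=-2, u≡25; β=0, v≡31 (mod 41); (25|41)=+1, (31|41)=+1; sign (−1)^0·+1^0·+1^-2 = +1.
(a,b)_43: α=0, u≡4; β=1, v≡19 (mod 43); (4|43)=+1, (19|43)=-1; sign (−1)^0·+1^1·-1^0 = +1.
(a,b)_13: α=0, u≡7; β=-2, v≡4 (mod 13); (7|13)=-1, (4|13)=+1; sign (−1)^0·-1^-2·+1^0 = +1.
(a,b)_∞: sgn(57)=+, sgn(1816879)=+, so +1.
(a,b)_3: α=5, u≡1; β=0, v≡1 (mod 3); (1|3)=+1, (1|3)=+1; sign (−1)^0·+1^0·+1^5 = +1.
|Ram(57, 1816879)| = 2, even; anisotropic at {31, 47}.

[31, 47]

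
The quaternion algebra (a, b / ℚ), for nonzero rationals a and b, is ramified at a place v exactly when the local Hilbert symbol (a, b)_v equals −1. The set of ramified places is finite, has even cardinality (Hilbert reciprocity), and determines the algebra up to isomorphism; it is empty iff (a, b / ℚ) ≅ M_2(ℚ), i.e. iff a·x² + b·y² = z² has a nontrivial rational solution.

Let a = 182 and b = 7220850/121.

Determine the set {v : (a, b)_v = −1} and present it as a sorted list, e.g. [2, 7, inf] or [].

[2, 3]

Mod squares: a ≡ 182, b ≡ 546. Check v ∈ {∞, 2, 3, 5, 7, 11, 13, 23}.
v=11: a=11^0·(≡6), b=11^-2·(≡10) mod 11; (6|11)=-1, (10|11)=-1; (−1)^{0·-2·5}·(-1)^-2·(-1)^0 = +1.
v=3: a=3^0·(≡2), b=3^1·(≡2) mod 3; (2|3)=-1, (2|3)=-1; (−1)^{0·1·1}·(-1)^1·(-1)^0 = -1.
v=2: v_2(a)=1, v_2(b)=1; units ≡ 3, 1 (mod 8); ε·ε+αω+βω = 1·0+1·0+1·1 ≡ 1  ⇒  (a,b)_2 = -1.
v=∞: 182 > 0 and 546 > 0  ⇒  (a,b)_∞ = +1.
v=23: a=23^0·(≡21), b=23^2·(≡21) mod 23; (21|23)=-1, (21|23)=-1; (−1)^{0·2·11}·(-1)^2·(-1)^0 = +1.
v=13: a=13^1·(≡1), b=13^1·(≡3) mod 13; (1|13)=+1, (3|13)=+1; (−1)^{1·1·6}·(+1)^1·(+1)^1 = +1.
v=5: a=5^0·(≡2), b=5^2·(≡4) mod 5; (2|5)=-1, (4|5)=+1; (−1)^{0·2·2}·(-1)^2·(+1)^0 = +1.
v=7: a=7^1·(≡5), b=7^1·(≡1) mod 7; (5|7)=-1, (1|7)=+1; (−1)^{1·1·3}·(-1)^1·(+1)^1 = +1.
(182, 546 / ℚ) ramifies at {2, 3}: a division algebra.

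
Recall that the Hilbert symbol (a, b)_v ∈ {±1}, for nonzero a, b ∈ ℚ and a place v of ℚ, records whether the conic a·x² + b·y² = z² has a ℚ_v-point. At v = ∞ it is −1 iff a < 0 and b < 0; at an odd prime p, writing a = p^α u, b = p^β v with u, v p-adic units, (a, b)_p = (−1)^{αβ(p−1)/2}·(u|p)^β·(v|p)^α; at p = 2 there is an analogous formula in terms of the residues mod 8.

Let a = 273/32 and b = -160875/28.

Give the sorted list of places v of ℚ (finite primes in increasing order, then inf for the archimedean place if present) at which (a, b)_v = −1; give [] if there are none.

Mod squares: a ≡ 546, b ≡ -5005. Check v ∈ {∞, 2, 3, 5, 7, 11, 13}.
v=13: a=13^1·(≡10), b=13^1·(≡7) mod 13; (10|13)=+1, (7|13)=-1; (−1)^{1·1·6}·(+1)^1·(-1)^1 = -1.
v=∞: 546 > 0 and -5005 < 0  ⇒  (a,b)_∞ = +1.
v=11: a=11^0·(≡2), b=11^1·(≡10) mod 11; (2|11)=-1, (10|11)=-1; (−1)^{0·1·5}·(-1)^1·(-1)^0 = -1.
v=3: a=3^1·(≡2), b=3^2·(≡2) mod 3; (2|3)=-1, (2|3)=-1; (−1)^{1·2·1}·(-1)^2·(-1)^1 = -1.
v=2: v_2(a)=-5, v_2(b)=-2; units ≡ 1, 3 (mod 8); ε·ε+αω+βω = 0·1+-5·1+-2·0 ≡ 1  ⇒  (a,b)_2 = -1.
v=5: a=5^0·(≡4), b=5^3·(≡1) mod 5; (4|5)=+1, (1|5)=+1; (−1)^{0·3·2}·(+1)^3·(+1)^0 = +1.
v=7: a=7^1·(≡1), b=7^-1·(≡5) mod 7; (1|7)=+1, (5|7)=-1; (−1)^{1·-1·3}·(+1)^-1·(-1)^1 = +1.
|Ram(546, -5005)| = 4, even; anisotropic at {2, 3, 11, 13}.

[2, 3, 11, 13]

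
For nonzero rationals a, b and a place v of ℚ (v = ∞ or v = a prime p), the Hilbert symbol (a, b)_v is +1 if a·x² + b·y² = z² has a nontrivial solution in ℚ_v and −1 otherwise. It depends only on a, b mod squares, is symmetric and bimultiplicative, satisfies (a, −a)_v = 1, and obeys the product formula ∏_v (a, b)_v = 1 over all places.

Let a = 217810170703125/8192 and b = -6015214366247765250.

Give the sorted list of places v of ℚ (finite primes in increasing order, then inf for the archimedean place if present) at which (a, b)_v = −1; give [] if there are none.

(a, b) ≡ (154, -4290) mod (ℚ^×)²; places V = {2, 3, 5, 7, 11, 13, 23, ∞}.
(a,b)_11: α=1, u≡1; β=5, v≡2 (mod 11); (1|11)=+1, (2|11)=-1; sign (−1)^1·+1^5·-1^1 = +1.
(a,b)_3: α=4, u≡1; β=5, v≡1 (mod 3); (1|3)=+1, (1|3)=+1; sign (−1)^0·+1^5·+1^4 = +1.
(a,b)_23: α=2, u≡13; β=4, v≡17 (mod 23); (13|23)=+1, (17|23)=-1; sign (−1)^0·+1^4·-1^2 = +1.
(a,b)_5: α=8, u≡1; β=3, v≡3 (mod 5); (1|5)=+1, (3|5)=-1; sign (−1)^0·+1^3·-1^8 = +1.
(a,b)_2: α=-13, β=1; u≡5, v≡7 (mod 8); ε(u)ε(v)=0·1, αω(v)=-13·0, βω(u)=1·1; sum ≡ 1  ⇒  -1.
(a,b)_13: α=2, u≡6; β=3, v≡5 (mod 13); (6|13)=-1, (5|13)=-1; sign (−1)^0·-1^3·-1^2 = -1.
(a,b)_∞: sgn(154)=+, sgn(-4290)=−, so +1.
(a,b)_7: α=1, u≡2; β=0, v≡2 (mod 7); (2|7)=+1, (2|7)=+1; sign (−1)^0·+1^0·+1^1 = +1.
Ram(154, -4290) = {2, 13}; no ℚ_2-point on the conic.

[2, 13]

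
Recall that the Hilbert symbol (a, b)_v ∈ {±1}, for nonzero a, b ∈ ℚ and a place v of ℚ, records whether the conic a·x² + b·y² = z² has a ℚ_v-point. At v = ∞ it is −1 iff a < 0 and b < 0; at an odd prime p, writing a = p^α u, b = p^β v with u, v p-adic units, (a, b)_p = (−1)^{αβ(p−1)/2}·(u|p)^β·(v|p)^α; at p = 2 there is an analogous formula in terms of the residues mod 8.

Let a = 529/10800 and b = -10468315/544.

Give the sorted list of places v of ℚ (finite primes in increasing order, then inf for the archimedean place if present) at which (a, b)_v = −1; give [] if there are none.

[2, 3, 5, 17]

(a, b) ≡ (3, -24310) mod (ℚ^×)²; places V = {2, 3, 5, 11, 13, 17, 23, ∞}.
(a,b)_2: α=-4, β=-5; u≡3, v≡5 (mod 8); ε(u)ε(v)=1·0, αω(v)=-4·1, βω(u)=-5·1; sum ≡ 1  ⇒  -1.
(a,b)_11: α=0, u≡5; β=5, v≡9 (mod 11); (5|11)=+1, (9|11)=+1; sign (−1)^0·+1^5·+1^0 = +1.
(a,b)_13: α=0, u≡10; β=1, v≡11 (mod 13); (10|13)=+1, (11|13)=-1; sign (−1)^0·+1^1·-1^0 = +1.
(a,b)_23: α=2, u≡16; β=0, v≡9 (mod 23); (16|23)=+1, (9|23)=+1; sign (−1)^0·+1^0·+1^2 = +1.
(a,b)_17: α=0, u≡14; β=-1, v≡2 (mod 17); (14|17)=-1, (2|17)=+1; sign (−1)^0·-1^-1·+1^0 = -1.
(a,b)_5: α=-2, u≡2; β=1, v≡3 (mod 5); (2|5)=-1, (3|5)=-1; sign (−1)^0·-1^1·-1^-2 = -1.
(a,b)_3: α=-3, u≡1; β=0, v≡2 (mod 3); (1|3)=+1, (2|3)=-1; sign (−1)^0·+1^0·-1^-3 = -1.
(a,b)_∞: sgn(3)=+, sgn(-24310)=−, so +1.
|Ram(3, -24310)| = 4, even; anisotropic at {2, 3, 5, 17}.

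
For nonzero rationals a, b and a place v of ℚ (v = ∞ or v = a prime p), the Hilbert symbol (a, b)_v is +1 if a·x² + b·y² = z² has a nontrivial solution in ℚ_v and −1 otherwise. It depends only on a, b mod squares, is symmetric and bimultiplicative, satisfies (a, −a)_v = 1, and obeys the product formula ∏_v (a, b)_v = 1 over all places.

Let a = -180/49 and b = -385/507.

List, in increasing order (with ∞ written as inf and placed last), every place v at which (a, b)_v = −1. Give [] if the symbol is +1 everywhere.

[11, inf]

Mod squares: a ≡ -5, b ≡ -1155. Check v ∈ {∞, 2, 3, 5, 7, 11, 13}.
v=5: a=5^1·(≡1), b=5^1·(≡4) mod 5; (1|5)=+1, (4|5)=+1; (−1)^{1·1·2}·(+1)^1·(+1)^1 = +1.
v=13: a=13^0·(≡8), b=13^-2·(≡6) mod 13; (8|13)=-1, (6|13)=-1; (−1)^{0·-2·6}·(-1)^-2·(-1)^0 = +1.
v=7: a=7^-2·(≡2), b=7^1·(≡5) mod 7; (2|7)=+1, (5|7)=-1; (−1)^{-2·1·3}·(+1)^1·(-1)^-2 = +1.
v=∞: -5 < 0 and -1155 < 0  ⇒  (a,b)_∞ = -1.
v=3: a=3^2·(≡1), b=3^-1·(≡2) mod 3; (1|3)=+1, (2|3)=-1; (−1)^{2·-1·1}·(+1)^-1·(-1)^2 = +1.
v=2: v_2(a)=2, v_2(b)=0; units ≡ 3, 5 (mod 8); ε·ε+αω+βω = 1·0+2·1+0·1 ≡ 0  ⇒  (a,b)_2 = +1.
v=11: a=11^0·(≡8), b=11^1·(≡9) mod 11; (8|11)=-1, (9|11)=+1; (−1)^{0·1·5}·(-1)^1·(+1)^0 = -1.
Ram(-5, -1155) = {11, ∞}; no ℚ_11-point on the conic.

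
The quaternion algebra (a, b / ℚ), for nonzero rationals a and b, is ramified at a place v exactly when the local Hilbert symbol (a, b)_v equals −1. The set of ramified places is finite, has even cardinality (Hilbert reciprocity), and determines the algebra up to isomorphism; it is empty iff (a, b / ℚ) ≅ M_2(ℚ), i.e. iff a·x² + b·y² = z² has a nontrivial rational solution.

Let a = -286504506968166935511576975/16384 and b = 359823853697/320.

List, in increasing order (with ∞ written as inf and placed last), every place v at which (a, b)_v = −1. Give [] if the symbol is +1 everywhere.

(a, b) ≡ (-6479, 840565) mod (ℚ^×)²; places V = {2, 3, 5, 7, 11, 17, 19, 29, 31, ∞}.
(a,b)_5: α=2, u≡4; β=-1, v≡3 (mod 5); (4|5)=+1, (3|5)=-1; sign (−1)^0·+1^-1·-1^2 = +1.
(a,b)_2: α=-14, β=-6; u≡1, v≡5 (mod 8); ε(u)ε(v)=0·0, αω(v)=-14·1, βω(u)=-6·0; sum ≡ 0  ⇒  +1.
(a,b)_17: α=2, u≡15; β=1, v≡13 (mod 17); (15|17)=+1, (13|17)=+1; sign (−1)^0·+1^1·+1^2 = +1.
(a,b)_∞: sgn(-6479)=−, sgn(840565)=+, so +1.
(a,b)_31: α=3, u≡16; β=1, v≡30 (mod 31); (16|31)=+1, (30|31)=-1; sign (−1)^1·+1^1·-1^3 = +1.
(a,b)_7: α=2, u≡6; β=2, v≡3 (mod 7); (6|7)=-1, (3|7)=-1; sign (−1)^0·-1^2·-1^2 = +1.
(a,b)_29: α=2, u≡10; β=1, v≡15 (mod 29); (10|29)=-1, (15|29)=-1; sign (−1)^0·-1^1·-1^2 = -1.
(a,b)_11: α=5, u≡1; β=3, v≡4 (mod 11); (1|11)=+1, (4|11)=+1; sign (−1)^1·+1^3·+1^5 = -1.
(a,b)_19: α=5, u≡5; β=2, v≡6 (mod 19); (5|19)=+1, (6|19)=+1; sign (−1)^0·+1^2·+1^5 = +1.
(a,b)_3: α=4, u≡1; β=0, v≡1 (mod 3); (1|3)=+1, (1|3)=+1; sign (−1)^0·+1^0·+1^4 = +1.
|Ram(-6479, 840565)| = 2, even; anisotropic at {11, 29}.

[11, 29]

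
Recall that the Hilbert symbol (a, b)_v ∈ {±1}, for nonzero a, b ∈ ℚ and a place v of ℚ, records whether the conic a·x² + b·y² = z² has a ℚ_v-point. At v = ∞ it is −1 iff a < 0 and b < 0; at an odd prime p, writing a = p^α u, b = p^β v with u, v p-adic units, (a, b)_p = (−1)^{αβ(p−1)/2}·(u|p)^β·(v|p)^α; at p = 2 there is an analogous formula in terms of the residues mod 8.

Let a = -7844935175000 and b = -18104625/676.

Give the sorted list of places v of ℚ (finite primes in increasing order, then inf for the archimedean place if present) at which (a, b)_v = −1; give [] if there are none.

[5, 7, 31, inf]

Mod squares: a ≡ -25933670, b ≡ -665. Check v ∈ {∞, 2, 3, 5, 7, 11, 13, 17, 19, 31, 37}.
v=11: a=11^2·(≡10), b=11^2·(≡6) mod 11; (10|11)=-1, (6|11)=-1; (−1)^{2·2·5}·(-1)^2·(-1)^2 = +1.
v=2: v_2(a)=3, v_2(b)=-2; units ≡ 5, 7 (mod 8); ε·ε+αω+βω = 0·1+3·0+-2·1 ≡ 0  ⇒  (a,b)_2 = +1.
v=19: a=19^1·(≡11), b=19^1·(≡15) mod 19; (11|19)=+1, (15|19)=-1; (−1)^{1·1·9}·(+1)^1·(-1)^1 = +1.
v=∞: -25933670 < 0 and -665 < 0  ⇒  (a,b)_∞ = -1.
v=17: a=17^1·(≡4), b=17^0·(≡4) mod 17; (4|17)=+1, (4|17)=+1; (−1)^{1·0·8}·(+1)^0·(+1)^1 = +1.
v=13: a=13^0·(≡12), b=13^-2·(≡5) mod 13; (12|13)=+1, (5|13)=-1; (−1)^{0·-2·6}·(+1)^-2·(-1)^0 = +1.
v=37: a=37^1·(≡6), b=37^0·(≡3) mod 37; (6|37)=-1, (3|37)=+1; (−1)^{1·0·18}·(-1)^0·(+1)^1 = +1.
v=3: a=3^0·(≡1), b=3^2·(≡1) mod 3; (1|3)=+1, (1|3)=+1; (−1)^{0·2·1}·(+1)^2·(+1)^0 = +1.
v=31: a=31^1·(≡23), b=31^0·(≡6) mod 31; (23|31)=-1, (6|31)=-1; (−1)^{1·0·15}·(-1)^0·(-1)^1 = -1.
v=5: a=5^5·(≡4), b=5^3·(≡3) mod 5; (4|5)=+1, (3|5)=-1; (−1)^{5·3·2}·(+1)^3·(-1)^5 = -1.
v=7: a=7^1·(≡6), b=7^1·(≡5) mod 7; (6|7)=-1, (5|7)=-1; (−1)^{1·1·3}·(-1)^1·(-1)^1 = -1.
Ram(-25933670, -665) = {5, 7, 31, ∞}; no ℚ_5-point on the conic.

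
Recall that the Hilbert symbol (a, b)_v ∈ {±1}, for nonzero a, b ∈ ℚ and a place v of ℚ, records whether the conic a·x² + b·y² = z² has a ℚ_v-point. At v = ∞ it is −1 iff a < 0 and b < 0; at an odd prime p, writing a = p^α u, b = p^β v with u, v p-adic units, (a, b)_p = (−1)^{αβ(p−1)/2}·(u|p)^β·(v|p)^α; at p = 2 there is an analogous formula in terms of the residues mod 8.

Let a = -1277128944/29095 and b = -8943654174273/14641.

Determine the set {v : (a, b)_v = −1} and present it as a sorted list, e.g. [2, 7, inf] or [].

[2, 5, 7, 11, 13, inf]

(a, b) ≡ (-6545, -273) mod (ℚ^×)²; places V = {2, 3, 5, 7, 11, 13, 17, 23, ∞}.
(a,b)_3: α=4, u≡1; β=5, v≡2 (mod 3); (1|3)=+1, (2|3)=-1; sign (−1)^0·+1^5·-1^4 = +1.
(a,b)_13: α=2, u≡2; β=5, v≡7 (mod 13); (2|13)=-1, (7|13)=-1; sign (−1)^0·-1^5·-1^2 = -1.
(a,b)_23: α=-2, u≡22; β=0, v≡12 (mod 23); (22|23)=-1, (12|23)=+1; sign (−1)^0·-1^0·+1^-2 = +1.
(a,b)_17: α=1, u≡10; β=2, v≡15 (mod 17); (10|17)=-1, (15|17)=+1; sign (−1)^0·-1^2·+1^1 = +1.
(a,b)_∞: sgn(-6545)=−, sgn(-273)=−, so -1.
(a,b)_11: α=-1, u≡6; β=-4, v≡6 (mod 11); (6|11)=-1, (6|11)=-1; sign (−1)^0·-1^-4·-1^-1 = -1.
(a,b)_5: α=-1, u≡4; β=0, v≡2 (mod 5); (4|5)=+1, (2|5)=-1; sign (−1)^0·+1^0·-1^-1 = -1.
(a,b)_2: α=4, β=0; u≡7, v≡7 (mod 8); ε(u)ε(v)=1·1, αω(v)=4·0, βω(u)=0·0; sum ≡ 1  ⇒  -1.
(a,b)_7: α=3, u≡6; β=3, v≡6 (mod 7); (6|7)=-1, (6|7)=-1; sign (−1)^1·-1^3·-1^3 = -1.
Ram(-6545, -273) = {2, 5, 7, 11, 13, ∞}; no ℚ_2-point on the conic.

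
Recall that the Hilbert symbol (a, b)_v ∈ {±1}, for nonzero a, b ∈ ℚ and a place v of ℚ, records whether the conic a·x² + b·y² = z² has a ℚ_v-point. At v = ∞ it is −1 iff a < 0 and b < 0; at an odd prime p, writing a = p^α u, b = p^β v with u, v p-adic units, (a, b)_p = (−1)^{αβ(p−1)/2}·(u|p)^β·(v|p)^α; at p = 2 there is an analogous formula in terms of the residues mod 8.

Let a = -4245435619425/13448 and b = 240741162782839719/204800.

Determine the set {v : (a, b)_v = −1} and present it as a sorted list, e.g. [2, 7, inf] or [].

Mod squares: a ≡ -34034, b ≡ 78. Check v ∈ {∞, 2, 3, 5, 7, 11, 13, 17, 19, 41}.
v=2: v_2(a)=-3, v_2(b)=-13; units ≡ 7, 7 (mod 8); ε·ε+αω+βω = 1·1+-3·0+-13·0 ≡ 1  ⇒  (a,b)_2 = -1.
v=41: a=41^-2·(≡16), b=41^0·(≡25) mod 41; (16|41)=+1, (25|41)=+1; (−1)^{-2·0·20}·(+1)^0·(+1)^-2 = +1.
v=5: a=5^2·(≡1), b=5^-2·(≡2) mod 5; (1|5)=+1, (2|5)=-1; (−1)^{2·-2·2}·(+1)^-2·(-1)^2 = +1.
v=3: a=3^10·(≡1), b=3^11·(≡2) mod 3; (1|3)=+1, (2|3)=-1; (−1)^{10·11·1}·(+1)^11·(-1)^10 = +1.
v=∞: -34034 < 0 and 78 > 0  ⇒  (a,b)_∞ = +1.
v=13: a=13^3·(≡11), b=13^3·(≡8) mod 13; (11|13)=-1, (8|13)=-1; (−1)^{3·3·6}·(-1)^3·(-1)^3 = +1.
v=11: a=11^1·(≡8), b=11^2·(≡3) mod 11; (8|11)=-1, (3|11)=+1; (−1)^{1·2·5}·(-1)^2·(+1)^1 = +1.
v=7: a=7^1·(≡3), b=7^2·(≡4) mod 7; (3|7)=-1, (4|7)=+1; (−1)^{1·2·3}·(-1)^2·(+1)^1 = +1.
v=17: a=17^1·(≡8), b=17^2·(≡11) mod 17; (8|17)=+1, (11|17)=-1; (−1)^{1·2·8}·(+1)^2·(-1)^1 = -1.
v=19: a=19^0·(≡13), b=19^2·(≡14) mod 19; (13|19)=-1, (14|19)=-1; (−1)^{0·2·9}·(-1)^2·(-1)^0 = +1.
Ram(-34034, 78) = {2, 17}; no ℚ_2-point on the conic.

[2, 17]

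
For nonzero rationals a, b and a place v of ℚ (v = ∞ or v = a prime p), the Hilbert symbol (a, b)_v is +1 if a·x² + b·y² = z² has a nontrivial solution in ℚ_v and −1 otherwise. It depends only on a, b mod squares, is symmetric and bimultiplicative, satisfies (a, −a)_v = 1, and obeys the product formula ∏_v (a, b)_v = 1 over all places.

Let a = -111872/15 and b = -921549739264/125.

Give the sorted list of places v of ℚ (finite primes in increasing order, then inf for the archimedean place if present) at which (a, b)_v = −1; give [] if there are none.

[17, 23, 31, inf]

(a, b) ≡ (-6555, -367326905) mod (ℚ^×)²; places V = {2, 3, 5, 7, 11, 17, 19, 23, 29, 31, ∞}.
(a,b)_7: α=0, u≡2; β=2, v≡5 (mod 7); (2|7)=+1, (5|7)=-1; sign (−1)^0·+1^2·-1^0 = +1.
(a,b)_11: α=0, u≡5; β=1, v≡1 (mod 11); (5|11)=+1, (1|11)=+1; sign (−1)^0·+1^1·+1^0 = +1.
(a,b)_∞: sgn(-6555)=−, sgn(-367326905)=−, so -1.
(a,b)_29: α=0, u≡20; β=1, v≡1 (mod 29); (20|29)=+1, (1|29)=+1; sign (−1)^0·+1^1·+1^0 = +1.
(a,b)_3: α=-1, u≡2; β=0, v≡1 (mod 3); (2|3)=-1, (1|3)=+1; sign (−1)^0·-1^0·+1^-1 = +1.
(a,b)_5: α=-1, u≡1; β=-3, v≡1 (mod 5); (1|5)=+1, (1|5)=+1; sign (−1)^0·+1^-3·+1^-1 = +1.
(a,b)_31: α=0, u≡17; β=1, v≡27 (mod 31); (17|31)=-1, (27|31)=-1; sign (−1)^0·-1^1·-1^0 = -1.
(a,b)_19: α=1, u≡9; β=1, v≡2 (mod 19); (9|19)=+1, (2|19)=-1; sign (−1)^1·+1^1·-1^1 = +1.
(a,b)_17: α=0, u≡6; β=1, v≡14 (mod 17); (6|17)=-1, (14|17)=-1; sign (−1)^0·-1^1·-1^0 = -1.
(a,b)_23: α=1, u≡10; β=1, v≡17 (mod 23); (10|23)=-1, (17|23)=-1; sign (−1)^1·-1^1·-1^1 = -1.
(a,b)_2: α=8, β=8; u≡5, v≡7 (mod 8); ε(u)ε(v)=0·1, αω(v)=8·0, βω(u)=8·1; sum ≡ 0  ⇒  +1.
|Ram(-6555, -367326905)| = 4, even; anisotropic at {17, 23, 31, ∞}.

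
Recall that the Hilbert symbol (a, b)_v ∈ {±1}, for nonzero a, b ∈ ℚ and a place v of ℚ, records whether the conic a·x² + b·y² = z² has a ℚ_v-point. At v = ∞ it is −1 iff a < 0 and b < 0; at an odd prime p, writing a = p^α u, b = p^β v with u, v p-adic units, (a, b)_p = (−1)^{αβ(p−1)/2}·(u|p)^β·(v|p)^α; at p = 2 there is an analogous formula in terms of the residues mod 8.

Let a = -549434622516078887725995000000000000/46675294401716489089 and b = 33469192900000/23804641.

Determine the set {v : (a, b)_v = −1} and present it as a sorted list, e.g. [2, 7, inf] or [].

[2, 5, 11, 23]

Mod squares: a ≡ -43355, b ≡ 32890. Check v ∈ {∞, 2, 3, 5, 7, 11, 13, 17, 23, 29, 41}.
v=41: a=41^-6·(≡5), b=41^-2·(≡2) mod 41; (5|41)=+1, (2|41)=+1; (−1)^{-6·-2·20}·(+1)^-2·(+1)^-6 = +1.
v=11: a=11^4·(≡10), b=11^3·(≡4) mod 11; (10|11)=-1, (4|11)=+1; (−1)^{4·3·5}·(-1)^3·(+1)^4 = -1.
v=7: a=7^-6·(≡6), b=7^-2·(≡2) mod 7; (6|7)=-1, (2|7)=+1; (−1)^{-6·-2·3}·(-1)^-2·(+1)^-6 = +1.
v=13: a=13^5·(≡6), b=13^1·(≡2) mod 13; (6|13)=-1, (2|13)=-1; (−1)^{5·1·6}·(-1)^1·(-1)^5 = +1.
v=2: v_2(a)=12, v_2(b)=5; units ≡ 5, 5 (mod 8); ε·ε+αω+βω = 0·0+12·1+5·1 ≡ 1  ⇒  (a,b)_2 = -1.
v=3: a=3^4·(≡1), b=3^0·(≡1) mod 3; (1|3)=+1, (1|3)=+1; (−1)^{4·0·1}·(+1)^0·(+1)^4 = +1.
v=23: a=23^3·(≡8), b=23^1·(≡3) mod 23; (8|23)=+1, (3|23)=+1; (−1)^{3·1·11}·(+1)^1·(+1)^3 = -1.
v=∞: -43355 < 0 and 32890 > 0  ⇒  (a,b)_∞ = +1.
v=29: a=29^5·(≡23), b=29^2·(≡24) mod 29; (23|29)=+1, (24|29)=+1; (−1)^{5·2·14}·(+1)^2·(+1)^5 = +1.
v=17: a=17^-4·(≡6), b=17^-2·(≡5) mod 17; (6|17)=-1, (5|17)=-1; (−1)^{-4·-2·8}·(-1)^-2·(-1)^-4 = +1.
v=5: a=5^13·(≡4), b=5^5·(≡3) mod 5; (4|5)=+1, (3|5)=-1; (−1)^{13·5·2}·(+1)^5·(-1)^13 = -1.
|Ram(-43355, 32890)| = 4, even; anisotropic at {2, 5, 11, 23}.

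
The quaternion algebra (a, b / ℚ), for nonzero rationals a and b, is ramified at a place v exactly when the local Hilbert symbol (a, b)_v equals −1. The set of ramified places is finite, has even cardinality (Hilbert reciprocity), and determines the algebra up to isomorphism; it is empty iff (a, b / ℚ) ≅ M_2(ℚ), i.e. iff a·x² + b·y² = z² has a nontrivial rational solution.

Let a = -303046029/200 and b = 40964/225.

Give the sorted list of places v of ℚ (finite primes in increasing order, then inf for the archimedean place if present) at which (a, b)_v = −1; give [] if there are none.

Mod squares: a ≡ -92378, b ≡ 209. Check v ∈ {∞, 2, 3, 5, 7, 11, 13, 17, 19}.
v=19: a=19^1·(≡12), b=19^1·(≡16) mod 19; (12|19)=-1, (16|19)=+1; (−1)^{1·1·9}·(-1)^1·(+1)^1 = +1.
v=17: a=17^1·(≡5), b=17^0·(≡7) mod 17; (5|17)=-1, (7|17)=-1; (−1)^{1·0·8}·(-1)^0·(-1)^1 = -1.
v=13: a=13^1·(≡11), b=13^0·(≡10) mod 13; (11|13)=-1, (10|13)=+1; (−1)^{1·0·6}·(-1)^0·(+1)^1 = +1.
v=2: v_2(a)=-3, v_2(b)=2; units ≡ 3, 1 (mod 8); ε·ε+αω+βω = 1·0+-3·0+2·1 ≡ 0  ⇒  (a,b)_2 = +1.
v=11: a=11^1·(≡2), b=11^1·(≡10) mod 11; (2|11)=-1, (10|11)=-1; (−1)^{1·1·5}·(-1)^1·(-1)^1 = -1.
v=3: a=3^8·(≡1), b=3^-2·(≡2) mod 3; (1|3)=+1, (2|3)=-1; (−1)^{8·-2·1}·(+1)^-2·(-1)^8 = +1.
v=5: a=5^-2·(≡2), b=5^-2·(≡1) mod 5; (2|5)=-1, (1|5)=+1; (−1)^{-2·-2·2}·(-1)^-2·(+1)^-2 = +1.
v=7: a=7^0·(≡2), b=7^2·(≡3) mod 7; (2|7)=+1, (3|7)=-1; (−1)^{0·2·3}·(+1)^2·(-1)^0 = +1.
v=∞: -92378 < 0 and 209 > 0  ⇒  (a,b)_∞ = +1.
|Ram(-92378, 209)| = 2, even; anisotropic at {11, 17}.

[11, 17]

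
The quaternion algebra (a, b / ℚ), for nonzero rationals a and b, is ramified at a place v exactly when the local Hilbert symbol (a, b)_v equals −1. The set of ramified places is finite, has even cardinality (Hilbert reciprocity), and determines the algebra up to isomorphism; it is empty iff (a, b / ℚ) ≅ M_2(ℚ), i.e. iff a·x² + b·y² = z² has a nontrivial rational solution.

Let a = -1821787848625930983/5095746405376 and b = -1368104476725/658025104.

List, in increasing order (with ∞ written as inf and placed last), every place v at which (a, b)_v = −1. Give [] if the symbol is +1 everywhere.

Mod squares: a ≡ -7, b ≡ -589. Check v ∈ {∞, 2, 3, 5, 7, 11, 17, 19, 31, 37, 53}.
v=2: v_2(a)=-10, v_2(b)=-4; units ≡ 1, 3 (mod 8); ε·ε+αω+βω = 0·1+-10·1+-4·0 ≡ 0  ⇒  (a,b)_2 = +1.
v=17: a=17^4·(≡14), b=17^2·(≡11) mod 17; (14|17)=-1, (11|17)=-1; (−1)^{4·2·8}·(-1)^2·(-1)^4 = +1.
v=31: a=31^2·(≡6), b=31^1·(≡26) mod 31; (6|31)=-1, (26|31)=-1; (−1)^{2·1·15}·(-1)^1·(-1)^2 = -1.
v=37: a=37^2·(≡7), b=37^0·(≡25) mod 37; (7|37)=+1, (25|37)=+1; (−1)^{2·0·18}·(+1)^0·(+1)^2 = +1.
v=53: a=53^-2·(≡11), b=53^-2·(≡9) mod 53; (11|53)=+1, (9|53)=+1; (−1)^{-2·-2·26}·(+1)^-2·(+1)^-2 = +1.
v=7: a=7^1·(≡6), b=7^2·(≡6) mod 7; (6|7)=-1, (6|7)=-1; (−1)^{1·2·3}·(-1)^2·(-1)^1 = -1.
v=11: a=11^-6·(≡4), b=11^-4·(≡4) mod 11; (4|11)=+1, (4|11)=+1; (−1)^{-6·-4·5}·(+1)^-4·(+1)^-6 = +1.
v=5: a=5^0·(≡2), b=5^2·(≡4) mod 5; (2|5)=-1, (4|5)=+1; (−1)^{0·2·2}·(-1)^2·(+1)^0 = +1.
v=∞: -7 < 0 and -589 < 0  ⇒  (a,b)_∞ = -1.
v=3: a=3^8·(≡2), b=3^8·(≡2) mod 3; (2|3)=-1, (2|3)=-1; (−1)^{8·8·1}·(-1)^8·(-1)^8 = +1.
v=19: a=19^2·(≡3), b=19^1·(≡17) mod 19; (3|19)=-1, (17|19)=+1; (−1)^{2·1·9}·(-1)^1·(+1)^2 = -1.
|Ram(-7, -589)| = 4, even; anisotropic at {7, 19, 31, ∞}.

[7, 19, 31, inf]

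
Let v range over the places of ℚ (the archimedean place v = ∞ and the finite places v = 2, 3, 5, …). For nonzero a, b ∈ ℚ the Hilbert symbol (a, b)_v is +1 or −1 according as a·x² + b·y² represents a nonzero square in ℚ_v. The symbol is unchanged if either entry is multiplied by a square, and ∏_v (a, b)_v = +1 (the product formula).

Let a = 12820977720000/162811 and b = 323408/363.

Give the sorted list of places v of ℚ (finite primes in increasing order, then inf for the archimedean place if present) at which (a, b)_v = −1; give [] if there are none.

Mod squares: a ≡ 19098497, b ≡ 60639. Check v ∈ {∞, 2, 3, 5, 11, 17, 19, 29, 41, 47, 53}.
v=17: a=17^1·(≡16), b=17^1·(≡3) mod 17; (16|17)=+1, (3|17)=-1; (−1)^{1·1·8}·(+1)^1·(-1)^1 = -1.
v=53: a=53^1·(≡39), b=53^0·(≡13) mod 53; (39|53)=-1, (13|53)=+1; (−1)^{1·0·26}·(-1)^0·(+1)^1 = +1.
v=41: a=41^-1·(≡10), b=41^1·(≡11) mod 41; (10|41)=+1, (11|41)=-1; (−1)^{-1·1·20}·(+1)^1·(-1)^-1 = -1.
v=19: a=19^-2·(≡9), b=19^0·(≡14) mod 19; (9|19)=+1, (14|19)=-1; (−1)^{-2·0·9}·(+1)^0·(-1)^-2 = +1.
v=2: v_2(a)=6, v_2(b)=4; units ≡ 1, 7 (mod 8); ε·ε+αω+βω = 0·1+6·0+4·0 ≡ 0  ⇒  (a,b)_2 = +1.
v=29: a=29^2·(≡9), b=29^1·(≡3) mod 29; (9|29)=+1, (3|29)=-1; (−1)^{2·1·14}·(+1)^1·(-1)^2 = +1.
v=∞: 19098497 > 0 and 60639 > 0  ⇒  (a,b)_∞ = +1.
v=5: a=5^4·(≡2), b=5^0·(≡1) mod 5; (2|5)=-1, (1|5)=+1; (−1)^{4·0·2}·(-1)^0·(+1)^4 = +1.
v=47: a=47^1·(≡16), b=47^0·(≡18) mod 47; (16|47)=+1, (18|47)=+1; (−1)^{1·0·23}·(+1)^0·(+1)^1 = +1.
v=3: a=3^2·(≡2), b=3^-1·(≡2) mod 3; (2|3)=-1, (2|3)=-1; (−1)^{2·-1·1}·(-1)^-1·(-1)^2 = -1.
v=11: a=11^-1·(≡9), b=11^-2·(≡10) mod 11; (9|11)=+1, (10|11)=-1; (−1)^{-1·-2·5}·(+1)^-2·(-1)^-1 = -1.
(19098497, 60639 / ℚ) ramifies at {3, 11, 17, 41}: a division algebra.

[3, 11, 17, 41]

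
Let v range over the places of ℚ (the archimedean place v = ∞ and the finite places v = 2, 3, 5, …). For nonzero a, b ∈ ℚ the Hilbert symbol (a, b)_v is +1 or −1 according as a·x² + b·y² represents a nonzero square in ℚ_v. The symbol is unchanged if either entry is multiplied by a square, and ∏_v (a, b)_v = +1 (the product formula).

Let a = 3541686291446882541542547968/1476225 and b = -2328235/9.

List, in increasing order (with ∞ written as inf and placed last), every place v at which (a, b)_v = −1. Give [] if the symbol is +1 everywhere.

[2, 5]

(a, b) ≡ (16082, -47515) mod (ℚ^×)²; places V = {2, 3, 5, 7, 11, 13, 17, 41, 43, ∞}.
(a,b)_11: α=1, u≡7; β=0, v≡4 (mod 11); (7|11)=-1, (4|11)=+1; sign (−1)^0·-1^0·+1^1 = +1.
(a,b)_5: α=-2, u≡2; β=1, v≡2 (mod 5); (2|5)=-1, (2|5)=-1; sign (−1)^0·-1^1·-1^-2 = -1.
(a,b)_3: α=-10, u≡2; β=-2, v≡2 (mod 3); (2|3)=-1, (2|3)=-1; sign (−1)^0·-1^-2·-1^-10 = +1.
(a,b)_∞: sgn(16082)=+, sgn(-47515)=−, so +1.
(a,b)_2: α=9, β=0; u≡1, v≡5 (mod 8); ε(u)ε(v)=0·0, αω(v)=9·1, βω(u)=0·0; sum ≡ 1  ⇒  -1.
(a,b)_43: α=3, u≡30; β=1, v≡23 (mod 43); (30|43)=-1, (23|43)=+1; sign (−1)^1·-1^1·+1^3 = +1.
(a,b)_41: α=4, u≡9; β=0, v≡40 (mod 41); (9|41)=+1, (40|41)=+1; sign (−1)^0·+1^0·+1^4 = +1.
(a,b)_7: α=8, u≡6; β=2, v≡4 (mod 7); (6|7)=-1, (4|7)=+1; sign (−1)^0·-1^2·+1^8 = +1.
(a,b)_13: α=4, u≡10; β=1, v≡5 (mod 13); (10|13)=+1, (5|13)=-1; sign (−1)^0·+1^1·-1^4 = +1.
(a,b)_17: α=1, u≡7; β=1, v≡11 (mod 17); (7|17)=-1, (11|17)=-1; sign (−1)^0·-1^1·-1^1 = +1.
(16082, -47515 / ℚ) ramifies at {2, 5}: a division algebra.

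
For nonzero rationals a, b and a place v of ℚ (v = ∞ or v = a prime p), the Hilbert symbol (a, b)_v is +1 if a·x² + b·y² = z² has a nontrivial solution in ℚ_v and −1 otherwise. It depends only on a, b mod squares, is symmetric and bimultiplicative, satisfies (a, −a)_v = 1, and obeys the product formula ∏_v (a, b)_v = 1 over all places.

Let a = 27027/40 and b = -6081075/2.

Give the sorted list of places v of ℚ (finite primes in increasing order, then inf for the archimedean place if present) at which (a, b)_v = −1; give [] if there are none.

[2, 3, 7, 13]

(a, b) ≡ (30030, -6006) mod (ℚ^×)²; places V = {2, 3, 5, 7, 11, 13, ∞}.
(a,b)_2: α=-3, β=-1; u≡7, v≡5 (mod 8); ε(u)ε(v)=1·0, αω(v)=-3·1, βω(u)=-1·0; sum ≡ 1  ⇒  -1.
(a,b)_7: α=1, u≡5; β=1, v≡5 (mod 7); (5|7)=-1, (5|7)=-1; sign (−1)^1·-1^1·-1^1 = -1.
(a,b)_3: α=3, u≡2; β=5, v≡2 (mod 3); (2|3)=-1, (2|3)=-1; sign (−1)^1·-1^5·-1^3 = -1.
(a,b)_11: α=1, u≡10; β=1, v≡1 (mod 11); (10|11)=-1, (1|11)=+1; sign (−1)^1·-1^1·+1^1 = +1.
(a,b)_∞: sgn(30030)=+, sgn(-6006)=−, so +1.
(a,b)_13: α=1, u≡12; β=1, v≡2 (mod 13); (12|13)=+1, (2|13)=-1; sign (−1)^0·+1^1·-1^1 = -1.
(a,b)_5: α=-1, u≡4; β=2, v≡1 (mod 5); (4|5)=+1, (1|5)=+1; sign (−1)^0·+1^2·+1^-1 = +1.
|Ram(30030, -6006)| = 4, even; anisotropic at {2, 3, 7, 13}.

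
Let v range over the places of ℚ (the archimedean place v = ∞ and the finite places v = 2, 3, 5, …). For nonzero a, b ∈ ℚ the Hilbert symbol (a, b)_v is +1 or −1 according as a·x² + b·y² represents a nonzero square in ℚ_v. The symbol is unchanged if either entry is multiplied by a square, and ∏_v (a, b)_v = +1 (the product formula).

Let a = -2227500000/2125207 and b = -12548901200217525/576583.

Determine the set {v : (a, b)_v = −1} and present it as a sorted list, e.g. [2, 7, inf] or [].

[2, 5, 7, 11, 17, inf]

Mod squares: a ≡ -770, b ≡ -323323. Check v ∈ {∞, 2, 3, 5, 7, 11, 13, 17, 19, 29, 41}.
v=41: a=41^0·(≡18), b=41^-2·(≡13) mod 41; (18|41)=+1, (13|41)=-1; (−1)^{0·-2·20}·(+1)^-2·(-1)^0 = +1.
v=29: a=29^-2·(≡23), b=29^0·(≡8) mod 29; (23|29)=+1, (8|29)=-1; (−1)^{-2·0·14}·(+1)^0·(-1)^-2 = +1.
v=19: a=19^-2·(≡7), b=19^1·(≡5) mod 19; (7|19)=+1, (5|19)=+1; (−1)^{-2·1·9}·(+1)^1·(+1)^-2 = +1.
v=11: a=11^1·(≡8), b=11^3·(≡7) mod 11; (8|11)=-1, (7|11)=-1; (−1)^{1·3·5}·(-1)^3·(-1)^1 = -1.
v=∞: -770 < 0 and -323323 < 0  ⇒  (a,b)_∞ = -1.
v=7: a=7^-1·(≡4), b=7^-3·(≡4) mod 7; (4|7)=+1, (4|7)=+1; (−1)^{-1·-3·3}·(+1)^-3·(+1)^-1 = -1.
v=3: a=3^4·(≡1), b=3^12·(≡2) mod 3; (1|3)=+1, (2|3)=-1; (−1)^{4·12·1}·(+1)^12·(-1)^4 = +1.
v=13: a=13^0·(≡9), b=13^3·(≡6) mod 13; (9|13)=+1, (6|13)=-1; (−1)^{0·3·6}·(+1)^3·(-1)^0 = +1.
v=17: a=17^0·(≡7), b=17^1·(≡15) mod 17; (7|17)=-1, (15|17)=+1; (−1)^{0·1·8}·(-1)^1·(+1)^0 = -1.
v=5: a=5^7·(≡4), b=5^2·(≡3) mod 5; (4|5)=+1, (3|5)=-1; (−1)^{7·2·2}·(+1)^2·(-1)^7 = -1.
v=2: v_2(a)=5, v_2(b)=0; units ≡ 7, 5 (mod 8); ε·ε+αω+βω = 1·0+5·1+0·0 ≡ 1  ⇒  (a,b)_2 = -1.
(-770, -323323 / ℚ) ramifies at {2, 5, 7, 11, 17, ∞}: a division algebra.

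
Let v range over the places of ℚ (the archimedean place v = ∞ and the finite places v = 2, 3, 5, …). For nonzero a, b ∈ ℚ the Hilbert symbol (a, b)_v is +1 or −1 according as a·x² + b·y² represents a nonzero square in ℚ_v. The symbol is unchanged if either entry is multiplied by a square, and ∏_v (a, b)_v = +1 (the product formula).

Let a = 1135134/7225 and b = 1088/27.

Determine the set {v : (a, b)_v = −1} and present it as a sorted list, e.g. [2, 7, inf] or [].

[11, 17]

Mod squares: a ≡ 286, b ≡ 51. Check v ∈ {∞, 2, 3, 5, 7, 11, 13, 17}.
v=2: v_2(a)=1, v_2(b)=6; units ≡ 7, 3 (mod 8); ε·ε+αω+βω = 1·1+1·1+6·0 ≡ 0  ⇒  (a,b)_2 = +1.
v=7: a=7^2·(≡3), b=7^0·(≡4) mod 7; (3|7)=-1, (4|7)=+1; (−1)^{2·0·3}·(-1)^0·(+1)^2 = +1.
v=3: a=3^4·(≡1), b=3^-3·(≡2) mod 3; (1|3)=+1, (2|3)=-1; (−1)^{4·-3·1}·(+1)^-3·(-1)^4 = +1.
v=5: a=5^-2·(≡1), b=5^0·(≡4) mod 5; (1|5)=+1, (4|5)=+1; (−1)^{-2·0·2}·(+1)^0·(+1)^-2 = +1.
v=∞: 286 > 0 and 51 > 0  ⇒  (a,b)_∞ = +1.
v=17: a=17^-2·(≡14), b=17^1·(≡3) mod 17; (14|17)=-1, (3|17)=-1; (−1)^{-2·1·8}·(-1)^1·(-1)^-2 = -1.
v=11: a=11^1·(≡4), b=11^0·(≡2) mod 11; (4|11)=+1, (2|11)=-1; (−1)^{1·0·5}·(+1)^0·(-1)^1 = -1.
v=13: a=13^1·(≡1), b=13^0·(≡9) mod 13; (1|13)=+1, (9|13)=+1; (−1)^{1·0·6}·(+1)^0·(+1)^1 = +1.
(286, 51 / ℚ) ramifies at {11, 17}: a division algebra.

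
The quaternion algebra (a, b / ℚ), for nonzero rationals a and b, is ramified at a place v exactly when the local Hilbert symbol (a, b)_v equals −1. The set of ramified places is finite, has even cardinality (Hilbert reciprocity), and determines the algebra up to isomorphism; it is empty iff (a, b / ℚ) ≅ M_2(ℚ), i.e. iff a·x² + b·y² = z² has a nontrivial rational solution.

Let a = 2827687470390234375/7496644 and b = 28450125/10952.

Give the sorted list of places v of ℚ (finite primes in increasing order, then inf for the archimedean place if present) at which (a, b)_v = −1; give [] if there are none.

(a, b) ≡ (231, 2090) mod (ℚ^×)²; places V = {2, 3, 5, 7, 11, 19, 37, ∞}.
(a,b)_3: α=1, u≡2; β=2, v≡2 (mod 3); (2|3)=-1, (2|3)=-1; sign (−1)^0·-1^2·-1^1 = -1.
(a,b)_∞: sgn(231)=+, sgn(2090)=+, so +1.
(a,b)_2: α=-2, β=-3; u≡7, v≡5 (mod 8); ε(u)ε(v)=1·0, αω(v)=-2·1, βω(u)=-3·0; sum ≡ 0  ⇒  +1.
(a,b)_7: α=3, u≡3; β=0, v≡1 (mod 7); (3|7)=-1, (1|7)=+1; sign (−1)^0·-1^0·+1^3 = +1.
(a,b)_5: α=8, u≡1; β=3, v≡3 (mod 5); (1|5)=+1, (3|5)=-1; sign (−1)^0·+1^3·-1^8 = +1.
(a,b)_37: α=-4, u≡34; β=-2, v≡6 (mod 37); (34|37)=+1, (6|37)=-1; sign (−1)^0·+1^-2·-1^-4 = +1.
(a,b)_19: α=2, u≡14; β=1, v≡10 (mod 19); (14|19)=-1, (10|19)=-1; sign (−1)^0·-1^1·-1^2 = -1.
(a,b)_11: α=7, u≡7; β=3, v≡5 (mod 11); (7|11)=-1, (5|11)=+1; sign (−1)^1·-1^3·+1^7 = +1.
(231, 2090 / ℚ) ramifies at {3, 19}: a division algebra.

[3, 19]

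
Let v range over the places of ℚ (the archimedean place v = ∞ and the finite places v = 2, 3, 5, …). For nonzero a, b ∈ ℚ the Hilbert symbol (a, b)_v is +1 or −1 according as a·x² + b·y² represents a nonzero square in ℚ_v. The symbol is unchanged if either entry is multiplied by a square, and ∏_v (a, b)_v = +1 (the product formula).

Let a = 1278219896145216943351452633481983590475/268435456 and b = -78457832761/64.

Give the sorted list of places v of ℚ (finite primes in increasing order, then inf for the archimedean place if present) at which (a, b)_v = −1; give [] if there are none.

[2, 3, 7, 19, 23, 31]

(a, b) ≡ (8211, -771001) mod (ℚ^×)²; places V = {2, 3, 5, 7, 11, 13, 17, 19, 23, 29, 31, ∞}.
(a,b)_23: α=1, u≡4; β=0, v≡14 (mod 23); (4|23)=+1, (14|23)=-1; sign (−1)^0·+1^0·-1^1 = -1.
(a,b)_∞: sgn(8211)=+, sgn(-771001)=−, so +1.
(a,b)_13: α=2, u≡6; β=0, v≡9 (mod 13); (6|13)=-1, (9|13)=+1; sign (−1)^0·-1^0·+1^2 = +1.
(a,b)_2: α=-28, β=-6; u≡3, v≡7 (mod 8); ε(u)ε(v)=1·1, αω(v)=-28·0, βω(u)=-6·1; sum ≡ 1  ⇒  -1.
(a,b)_31: α=4, u≡21; β=1, v≡23 (mod 31); (21|31)=-1, (23|31)=-1; sign (−1)^0·-1^1·-1^4 = -1.
(a,b)_3: α=1, u≡1; β=0, v≡2 (mod 3); (1|3)=+1, (2|3)=-1; sign (−1)^0·+1^0·-1^1 = -1.
(a,b)_19: α=4, u≡8; β=1, v≡6 (mod 19); (8|19)=-1, (6|19)=+1; sign (−1)^0·-1^1·+1^4 = -1.
(a,b)_5: α=2, u≡4; β=0, v≡1 (mod 5); (4|5)=+1, (1|5)=+1; sign (−1)^0·+1^0·+1^2 = +1.
(a,b)_29: α=6, u≡6; β=2, v≡28 (mod 29); (6|29)=+1, (28|29)=+1; sign (−1)^0·+1^2·+1^6 = +1.
(a,b)_11: α=8, u≡4; β=3, v≡3 (mod 11); (4|11)=+1, (3|11)=+1; sign (−1)^0·+1^3·+1^8 = +1.
(a,b)_17: α=1, u≡10; β=1, v≡5 (mod 17); (10|17)=-1, (5|17)=-1; sign (−1)^0·-1^1·-1^1 = +1.
(a,b)_7: α=5, u≡2; β=1, v≡4 (mod 7); (2|7)=+1, (4|7)=+1; sign (−1)^1·+1^1·+1^5 = -1.
|Ram(8211, -771001)| = 6, even; anisotropic at {2, 3, 7, 19, 23, 31}.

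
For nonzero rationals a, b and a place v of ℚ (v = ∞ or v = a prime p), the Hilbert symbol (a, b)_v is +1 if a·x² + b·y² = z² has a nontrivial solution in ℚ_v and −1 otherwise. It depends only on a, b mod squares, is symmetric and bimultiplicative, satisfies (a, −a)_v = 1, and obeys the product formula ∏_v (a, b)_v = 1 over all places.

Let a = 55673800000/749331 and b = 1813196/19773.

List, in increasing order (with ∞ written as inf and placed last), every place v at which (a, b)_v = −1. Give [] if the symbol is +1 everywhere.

(a, b) ≡ (312455, 143) mod (ℚ^×)²; places V = {2, 3, 5, 7, 11, 13, 19, 23, 29, ∞}.
(a,b)_23: α=1, u≡7; β=0, v≡21 (mod 23); (7|23)=-1, (21|23)=-1; sign (−1)^0·-1^0·-1^1 = -1.
(a,b)_29: α=-2, u≡4; β=2, v≡27 (mod 29); (4|29)=+1, (27|29)=-1; sign (−1)^0·+1^2·-1^-2 = +1.
(a,b)_2: α=6, β=2; u≡7, v≡7 (mod 8); ε(u)ε(v)=1·1, αω(v)=6·0, βω(u)=2·0; sum ≡ 1  ⇒  -1.
(a,b)_7: α=2, u≡6; β=2, v≡6 (mod 7); (6|7)=-1, (6|7)=-1; sign (−1)^0·-1^2·-1^2 = +1.
(a,b)_∞: sgn(312455)=+, sgn(143)=+, so +1.
(a,b)_19: α=1, u≡14; β=0, v≡2 (mod 19); (14|19)=-1, (2|19)=-1; sign (−1)^0·-1^0·-1^1 = -1.
(a,b)_13: α=1, u≡5; β=-3, v≡11 (mod 13); (5|13)=-1, (11|13)=-1; sign (−1)^0·-1^-3·-1^1 = +1.
(a,b)_3: α=-4, u≡2; β=-2, v≡2 (mod 3); (2|3)=-1, (2|3)=-1; sign (−1)^0·-1^-2·-1^-4 = +1.
(a,b)_11: α=-1, u≡3; β=1, v≡2 (mod 11); (3|11)=+1, (2|11)=-1; sign (−1)^1·+1^1·-1^-1 = +1.
(a,b)_5: α=5, u≡1; β=0, v≡2 (mod 5); (1|5)=+1, (2|5)=-1; sign (−1)^0·+1^0·-1^5 = -1.
|Ram(312455, 143)| = 4, even; anisotropic at {2, 5, 19, 23}.

[2, 5, 19, 23]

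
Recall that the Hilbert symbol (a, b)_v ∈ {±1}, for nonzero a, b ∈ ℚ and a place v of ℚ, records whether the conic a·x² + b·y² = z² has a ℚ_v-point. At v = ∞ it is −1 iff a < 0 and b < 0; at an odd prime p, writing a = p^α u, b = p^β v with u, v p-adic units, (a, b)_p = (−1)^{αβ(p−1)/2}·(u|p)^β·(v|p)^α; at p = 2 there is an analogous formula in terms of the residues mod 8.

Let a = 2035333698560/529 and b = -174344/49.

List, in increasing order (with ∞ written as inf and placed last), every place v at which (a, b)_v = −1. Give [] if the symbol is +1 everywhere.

[2, 19, 31, 37]

Mod squares: a ≡ 1451885, b ≡ -43586. Check v ∈ {∞, 2, 5, 7, 17, 19, 23, 29, 31, 37}.
v=∞: 1451885 > 0 and -43586 < 0  ⇒  (a,b)_∞ = +1.
v=29: a=29^1·(≡2), b=29^0·(≡6) mod 29; (2|29)=-1, (6|29)=+1; (−1)^{1·0·14}·(-1)^0·(+1)^1 = +1.
v=2: v_2(a)=10, v_2(b)=3; units ≡ 5, 7 (mod 8); ε·ε+αω+βω = 0·1+10·0+3·1 ≡ 1  ⇒  (a,b)_2 = -1.
v=17: a=17^1·(≡14), b=17^0·(≡13) mod 17; (14|17)=-1, (13|17)=+1; (−1)^{1·0·8}·(-1)^0·(+1)^1 = +1.
v=37: a=37^2·(≡8), b=37^1·(≡2) mod 37; (8|37)=-1, (2|37)=-1; (−1)^{2·1·18}·(-1)^1·(-1)^2 = -1.
v=7: a=7^0·(≡2), b=7^-2·(≡5) mod 7; (2|7)=+1, (5|7)=-1; (−1)^{0·-2·3}·(+1)^-2·(-1)^0 = +1.
v=5: a=5^1·(≡3), b=5^0·(≡4) mod 5; (3|5)=-1, (4|5)=+1; (−1)^{1·0·2}·(-1)^0·(+1)^1 = +1.
v=19: a=19^1·(≡17), b=19^1·(≡7) mod 19; (17|19)=+1, (7|19)=+1; (−1)^{1·1·9}·(+1)^1·(+1)^1 = -1.
v=31: a=31^1·(≡16), b=31^1·(≡1) mod 31; (16|31)=+1, (1|31)=+1; (−1)^{1·1·15}·(+1)^1·(+1)^1 = -1.
v=23: a=23^-2·(≡14), b=23^0·(≡14) mod 23; (14|23)=-1, (14|23)=-1; (−1)^{-2·0·11}·(-1)^0·(-1)^-2 = +1.
|Ram(1451885, -43586)| = 4, even; anisotropic at {2, 19, 31, 37}.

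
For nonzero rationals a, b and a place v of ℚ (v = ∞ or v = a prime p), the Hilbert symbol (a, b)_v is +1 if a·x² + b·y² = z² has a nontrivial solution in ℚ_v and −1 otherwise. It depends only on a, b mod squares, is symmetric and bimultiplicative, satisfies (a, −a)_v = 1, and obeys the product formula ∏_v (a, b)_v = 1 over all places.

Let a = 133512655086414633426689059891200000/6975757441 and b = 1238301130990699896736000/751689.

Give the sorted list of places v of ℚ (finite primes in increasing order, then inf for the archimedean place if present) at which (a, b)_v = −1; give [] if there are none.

(a, b) ≡ (1793505, 385) mod (ℚ^×)²; places V = {2, 3, 5, 7, 11, 17, 19, 29, 31, ∞}.
(a,b)_2: α=14, β=8; u≡1, v≡1 (mod 8); ε(u)ε(v)=0·0, αω(v)=14·0, βω(u)=8·0; sum ≡ 0  ⇒  +1.
(a,b)_5: α=5, u≡4; β=3, v≡2 (mod 5); (4|5)=+1, (2|5)=-1; sign (−1)^0·+1^3·-1^5 = -1.
(a,b)_31: α=3, u≡1; β=2, v≡12 (mod 31); (1|31)=+1, (12|31)=-1; sign (−1)^0·+1^2·-1^3 = -1.
(a,b)_3: α=7, u≡1; β=-2, v≡1 (mod 3); (1|3)=+1, (1|3)=+1; sign (−1)^0·+1^-2·+1^7 = +1.
(a,b)_17: α=-8, u≡11; β=-4, v≡5 (mod 17); (11|17)=-1, (5|17)=-1; sign (−1)^0·-1^-4·-1^-8 = +1.
(a,b)_11: α=2, u≡8; β=5, v≡6 (mod 11); (8|11)=-1, (6|11)=-1; sign (−1)^0·-1^5·-1^2 = -1.
(a,b)_7: α=11, u≡1; β=7, v≡6 (mod 7); (1|7)=+1, (6|7)=-1; sign (−1)^1·+1^7·-1^11 = +1.
(a,b)_29: α=3, u≡12; β=2, v≡14 (mod 29); (12|29)=-1, (14|29)=-1; sign (−1)^0·-1^2·-1^3 = -1.
(a,b)_∞: sgn(1793505)=+, sgn(385)=+, so +1.
(a,b)_19: α=3, u≡8; β=2, v≡11 (mod 19); (8|19)=-1, (11|19)=+1; sign (−1)^0·-1^2·+1^3 = +1.
|Ram(1793505, 385)| = 4, even; anisotropic at {5, 11, 29, 31}.

[5, 11, 29, 31]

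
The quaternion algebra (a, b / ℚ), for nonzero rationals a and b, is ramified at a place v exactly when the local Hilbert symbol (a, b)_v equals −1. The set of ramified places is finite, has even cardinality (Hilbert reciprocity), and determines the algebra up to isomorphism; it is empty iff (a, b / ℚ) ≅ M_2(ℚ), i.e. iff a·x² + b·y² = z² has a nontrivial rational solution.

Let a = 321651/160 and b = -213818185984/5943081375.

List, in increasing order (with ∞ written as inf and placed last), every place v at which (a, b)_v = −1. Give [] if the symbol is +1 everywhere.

[5, 13]

(a, b) ≡ (110, -352495) mod (ℚ^×)²; places V = {2, 3, 5, 7, 11, 13, 17, 19, 29, ∞}.
(a,b)_2: α=-5, β=8; u≡7, v≡1 (mod 8); ε(u)ε(v)=1·0, αω(v)=-5·0, βω(u)=8·0; sum ≡ 0  ⇒  +1.
(a,b)_7: α=0, u≡6; β=-2, v≡4 (mod 7); (6|7)=-1, (4|7)=+1; sign (−1)^0·-1^-2·+1^0 = +1.
(a,b)_13: α=0, u≡11; β=1, v≡12 (mod 13); (11|13)=-1, (12|13)=+1; sign (−1)^0·-1^1·+1^0 = -1.
(a,b)_11: α=1, u≡6; β=-3, v≡3 (mod 11); (6|11)=-1, (3|11)=+1; sign (−1)^1·-1^-3·+1^1 = +1.
(a,b)_29: α=0, u≡24; β=1, v≡28 (mod 29); (24|29)=+1, (28|29)=+1; sign (−1)^0·+1^1·+1^0 = +1.
(a,b)_17: α=0, u≡4; β=1, v≡3 (mod 17); (4|17)=+1, (3|17)=-1; sign (−1)^0·+1^1·-1^0 = +1.
(a,b)_5: α=-1, u≡3; β=-3, v≡1 (mod 5); (3|5)=-1, (1|5)=+1; sign (−1)^0·-1^-3·+1^-1 = -1.
(a,b)_19: α=2, u≡14; β=4, v≡2 (mod 19); (14|19)=-1, (2|19)=-1; sign (−1)^0·-1^4·-1^2 = +1.
(a,b)_3: α=4, u≡2; β=-6, v≡2 (mod 3); (2|3)=-1, (2|3)=-1; sign (−1)^0·-1^-6·-1^4 = +1.
(a,b)_∞: sgn(110)=+, sgn(-352495)=−, so +1.
Ram(110, -352495) = {5, 13}; no ℚ_5-point on the conic.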